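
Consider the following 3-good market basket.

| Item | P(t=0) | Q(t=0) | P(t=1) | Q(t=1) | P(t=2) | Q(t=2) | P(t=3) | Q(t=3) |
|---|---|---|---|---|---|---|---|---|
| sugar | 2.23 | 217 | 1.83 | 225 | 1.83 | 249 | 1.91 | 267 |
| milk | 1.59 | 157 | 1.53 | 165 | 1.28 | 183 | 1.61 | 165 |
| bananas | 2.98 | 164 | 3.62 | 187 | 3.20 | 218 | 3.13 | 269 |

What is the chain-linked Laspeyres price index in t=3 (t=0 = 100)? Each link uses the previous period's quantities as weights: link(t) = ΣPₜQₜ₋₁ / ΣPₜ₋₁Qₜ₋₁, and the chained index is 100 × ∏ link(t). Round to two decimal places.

Link t=0→t=1:
ΣP(t=1)Q(t=0) = 1.83×217 + 1.53×157 + 3.62×164 = 397.11 + 240.21 + 593.68 = 1231
ΣP(t=0)Q(t=0) = 2.23×217 + 1.59×157 + 2.98×164 = 483.91 + 249.63 + 488.72 = 1222.26
link = 1231/1222.26 = 1.007151
Link t=1→t=2:
ΣP(t=2)Q(t=1) = 1.83×225 + 1.28×165 + 3.20×187 = 411.75 + 211.2 + 598.4 = 1221.35
ΣP(t=1)Q(t=1) = 1.83×225 + 1.53×165 + 3.62×187 = 411.75 + 252.45 + 676.94 = 1341.14
link = 1221.35/1341.14 = 0.910680
Link t=2→t=3:
ΣP(t=3)Q(t=2) = 1.91×249 + 1.61×183 + 3.13×218 = 475.59 + 294.63 + 682.34 = 1452.56
ΣP(t=2)Q(t=2) = 1.83×249 + 1.28×183 + 3.20×218 = 455.67 + 234.24 + 697.6 = 1387.51
link = 1452.56/1387.51 = 1.046883
Chained index = 100 × 1.007151 × 0.910680 × 1.046883 = 96.0193

96.02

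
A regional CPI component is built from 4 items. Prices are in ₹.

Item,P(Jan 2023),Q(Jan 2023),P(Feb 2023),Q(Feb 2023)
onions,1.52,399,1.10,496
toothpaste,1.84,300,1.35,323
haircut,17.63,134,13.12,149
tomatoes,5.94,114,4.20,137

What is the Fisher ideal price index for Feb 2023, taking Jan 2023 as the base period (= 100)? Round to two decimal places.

Laspeyres component (base-period weights):
ΣP(Feb 2023)Q(Jan 2023) = 1.10×399 + 1.35×300 + 13.12×134 + 4.20×114 = 438.9 + 405 + 1758.08 + 478.8 = 3080.78
ΣP(Jan 2023)Q(Jan 2023) = 1.52×399 + 1.84×300 + 17.63×134 + 5.94×114 = 606.48 + 552 + 2362.42 + 677.16 = 4198.06
L = 3080.78 / 4198.06 × 100 = 73.3858
Paasche component (current-period weights):
ΣP(Feb 2023)Q(Feb 2023) = 1.10×496 + 1.35×323 + 13.12×149 + 4.20×137 = 545.6 + 436.05 + 1954.88 + 575.4 = 3511.93
ΣP(Jan 2023)Q(Feb 2023) = 1.52×496 + 1.84×323 + 17.63×149 + 5.94×137 = 753.92 + 594.32 + 2626.87 + 813.78 = 4788.89
P = 3511.93 / 4788.89 × 100 = 73.3349
Fisher = √(L × P) = √(73.3858 × 73.3349) = 73.3604

73.36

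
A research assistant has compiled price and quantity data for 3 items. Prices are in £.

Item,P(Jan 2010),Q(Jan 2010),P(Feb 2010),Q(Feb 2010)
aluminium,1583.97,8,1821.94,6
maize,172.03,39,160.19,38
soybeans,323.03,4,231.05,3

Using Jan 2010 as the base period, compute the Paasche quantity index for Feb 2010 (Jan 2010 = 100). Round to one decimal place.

81.4

Paasche quantity index uses current-period prices as weights.
ΣP(Feb 2010)·Q(Feb 2010) = 1821.94×6 + 160.19×38 + 231.05×3 = 10931.64 + 6087.22 + 693.15 = 17712.01
ΣP(Feb 2010)·Q(Jan 2010) = 1821.94×8 + 160.19×39 + 231.05×4 = 14575.52 + 6247.41 + 924.2 = 21747.13
Index = 17712.01 / 21747.13 × 100 = 81.4453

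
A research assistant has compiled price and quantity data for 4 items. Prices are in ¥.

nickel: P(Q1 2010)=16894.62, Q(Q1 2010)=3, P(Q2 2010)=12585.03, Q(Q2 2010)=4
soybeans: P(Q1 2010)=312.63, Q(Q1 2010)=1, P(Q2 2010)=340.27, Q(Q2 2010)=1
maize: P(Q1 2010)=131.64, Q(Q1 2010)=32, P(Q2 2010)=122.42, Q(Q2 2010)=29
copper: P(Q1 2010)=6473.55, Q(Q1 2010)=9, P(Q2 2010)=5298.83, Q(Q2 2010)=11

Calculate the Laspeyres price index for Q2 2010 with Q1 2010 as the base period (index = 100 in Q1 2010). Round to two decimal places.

Laspeyres price index uses base-period quantities as weights.
ΣP(Q2 2010)·Q(Q1 2010) = 12585.03×3 + 340.27×1 + 122.42×32 + 5298.83×9 = 37755.09 + 340.27 + 3917.44 + 47689.47 = 89702.27
ΣP(Q1 2010)·Q(Q1 2010) = 16894.62×3 + 312.63×1 + 131.64×32 + 6473.55×9 = 50683.86 + 312.63 + 4212.48 + 58261.95 = 113470.92
Index = 89702.27 / 113470.92 × 100 = 79.0531

79.05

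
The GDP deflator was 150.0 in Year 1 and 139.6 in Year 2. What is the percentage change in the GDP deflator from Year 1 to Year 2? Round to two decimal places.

-6.93%

Change = (139.6 − 150.0) / 150.0 × 100
       = -10.4 / 150.0 × 100 = -6.9333%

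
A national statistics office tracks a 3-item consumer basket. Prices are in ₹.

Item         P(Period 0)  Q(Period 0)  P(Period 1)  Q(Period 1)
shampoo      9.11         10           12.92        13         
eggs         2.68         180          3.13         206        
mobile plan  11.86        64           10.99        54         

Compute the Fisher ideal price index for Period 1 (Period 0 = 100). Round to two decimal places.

Laspeyres component (base-period weights):
ΣP(Period 1)Q(Period 0) = 12.92×10 + 3.13×180 + 10.99×64 = 129.2 + 563.4 + 703.36 = 1395.96
ΣP(Period 0)Q(Period 0) = 9.11×10 + 2.68×180 + 11.86×64 = 91.1 + 482.4 + 759.04 = 1332.54
L = 1395.96 / 1332.54 × 100 = 104.7593
Paasche component (current-period weights):
ΣP(Period 1)Q(Period 1) = 12.92×13 + 3.13×206 + 10.99×54 = 167.96 + 644.78 + 593.46 = 1406.2
ΣP(Period 0)Q(Period 1) = 9.11×13 + 2.68×206 + 11.86×54 = 118.43 + 552.08 + 640.44 = 1310.95
P = 1406.2 / 1310.95 × 100 = 107.2657
Fisher = √(L × P) = √(104.7593 × 107.2657) = 106.0051

106.01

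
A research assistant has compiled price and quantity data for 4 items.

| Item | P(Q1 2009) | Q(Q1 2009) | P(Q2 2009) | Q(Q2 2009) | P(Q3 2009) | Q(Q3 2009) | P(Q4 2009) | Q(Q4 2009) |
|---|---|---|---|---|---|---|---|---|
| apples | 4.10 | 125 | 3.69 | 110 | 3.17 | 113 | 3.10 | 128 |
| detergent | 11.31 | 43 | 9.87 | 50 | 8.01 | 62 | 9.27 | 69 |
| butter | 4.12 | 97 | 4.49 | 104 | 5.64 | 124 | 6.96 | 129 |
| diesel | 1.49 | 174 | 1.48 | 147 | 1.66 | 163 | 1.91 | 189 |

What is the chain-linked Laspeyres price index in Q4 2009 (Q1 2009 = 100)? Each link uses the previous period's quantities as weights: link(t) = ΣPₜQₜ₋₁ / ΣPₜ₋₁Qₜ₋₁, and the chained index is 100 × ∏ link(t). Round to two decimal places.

109.28

Link Q1 2009→Q2 2009:
ΣP(Q2 2009)Q(Q1 2009) = 3.69×125 + 9.87×43 + 4.49×97 + 1.48×174 = 461.25 + 424.41 + 435.53 + 257.52 = 1578.71
ΣP(Q1 2009)Q(Q1 2009) = 4.10×125 + 11.31×43 + 4.12×97 + 1.49×174 = 512.5 + 486.33 + 399.64 + 259.26 = 1657.73
link = 1578.71/1657.73 = 0.952332
Link Q2 2009→Q3 2009:
ΣP(Q3 2009)Q(Q2 2009) = 3.17×110 + 8.01×50 + 5.64×104 + 1.66×147 = 348.7 + 400.5 + 586.56 + 244.02 = 1579.78
ΣP(Q2 2009)Q(Q2 2009) = 3.69×110 + 9.87×50 + 4.49×104 + 1.48×147 = 405.9 + 493.5 + 466.96 + 217.56 = 1583.92
link = 1579.78/1583.92 = 0.997386
Link Q3 2009→Q4 2009:
ΣP(Q4 2009)Q(Q3 2009) = 3.10×113 + 9.27×62 + 6.96×124 + 1.91×163 = 350.3 + 574.74 + 863.04 + 311.33 = 2099.41
ΣP(Q3 2009)Q(Q3 2009) = 3.17×113 + 8.01×62 + 5.64×124 + 1.66×163 = 358.21 + 496.62 + 699.36 + 270.58 = 1824.77
link = 2099.41/1824.77 = 1.150507
Chained index = 100 × 0.952332 × 0.997386 × 1.150507 = 109.2801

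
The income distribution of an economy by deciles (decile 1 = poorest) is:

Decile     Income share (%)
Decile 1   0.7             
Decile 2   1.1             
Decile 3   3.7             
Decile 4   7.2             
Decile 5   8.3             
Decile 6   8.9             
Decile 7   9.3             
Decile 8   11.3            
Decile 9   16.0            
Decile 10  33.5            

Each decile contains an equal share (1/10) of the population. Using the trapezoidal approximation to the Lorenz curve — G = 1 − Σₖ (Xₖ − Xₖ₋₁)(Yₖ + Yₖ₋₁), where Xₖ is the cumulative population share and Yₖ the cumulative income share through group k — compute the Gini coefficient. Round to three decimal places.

0.444

Cumulative income shares Yₖ: 0.0070, 0.0180, 0.0550, 0.1270, 0.2100, 0.2990, 0.3920, 0.5050, 0.6650, 1.0000
Σ (Xₖ−Xₖ₋₁)(Yₖ+Yₖ₋₁) = (1/10)(0.0070+0.0000) + (1/10)(0.0180+0.0070) + (1/10)(0.0550+0.0180) + (1/10)(0.1270+0.0550) + (1/10)(0.2100+0.1270) + (1/10)(0.2990+0.2100) + (1/10)(0.3920+0.2990) + (1/10)(0.5050+0.3920) + (1/10)(0.6650+0.5050) + (1/10)(1.0000+0.6650)
  = 0.0007 + 0.0025 + 0.0073 + 0.0182 + 0.0337 + 0.0509 + 0.0691 + 0.0897 + 0.1170 + 0.1665 = 0.5556
G = 1 − 0.5556 = 0.4444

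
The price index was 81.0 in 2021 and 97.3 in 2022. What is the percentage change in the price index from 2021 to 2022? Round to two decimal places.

20.12%

Change = (97.3 − 81.0) / 81.0 × 100
       = 16.3 / 81.0 × 100 = 20.1235%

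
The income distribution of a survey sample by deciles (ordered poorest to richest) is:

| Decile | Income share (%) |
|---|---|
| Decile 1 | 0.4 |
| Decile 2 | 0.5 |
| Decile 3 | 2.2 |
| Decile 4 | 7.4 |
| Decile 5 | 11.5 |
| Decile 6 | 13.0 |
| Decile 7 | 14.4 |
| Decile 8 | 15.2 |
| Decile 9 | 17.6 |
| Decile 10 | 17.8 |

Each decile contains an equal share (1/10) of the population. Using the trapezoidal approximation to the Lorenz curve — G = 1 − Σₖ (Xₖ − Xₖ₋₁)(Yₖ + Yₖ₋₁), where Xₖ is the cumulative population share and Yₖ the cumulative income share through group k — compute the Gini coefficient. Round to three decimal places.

Cumulative income shares Yₖ: 0.0040, 0.0090, 0.0310, 0.1050, 0.2200, 0.3500, 0.4940, 0.6460, 0.8220, 1.0000
Σ (Xₖ−Xₖ₋₁)(Yₖ+Yₖ₋₁) = (1/10)(0.0040+0.0000) + (1/10)(0.0090+0.0040) + (1/10)(0.0310+0.0090) + (1/10)(0.1050+0.0310) + (1/10)(0.2200+0.1050) + (1/10)(0.3500+0.2200) + (1/10)(0.4940+0.3500) + (1/10)(0.6460+0.4940) + (1/10)(0.8220+0.6460) + (1/10)(1.0000+0.8220)
  = 0.0004 + 0.0013 + 0.0040 + 0.0136 + 0.0325 + 0.0570 + 0.0844 + 0.1140 + 0.1468 + 0.1822 = 0.6362
G = 1 − 0.6362 = 0.3638

0.364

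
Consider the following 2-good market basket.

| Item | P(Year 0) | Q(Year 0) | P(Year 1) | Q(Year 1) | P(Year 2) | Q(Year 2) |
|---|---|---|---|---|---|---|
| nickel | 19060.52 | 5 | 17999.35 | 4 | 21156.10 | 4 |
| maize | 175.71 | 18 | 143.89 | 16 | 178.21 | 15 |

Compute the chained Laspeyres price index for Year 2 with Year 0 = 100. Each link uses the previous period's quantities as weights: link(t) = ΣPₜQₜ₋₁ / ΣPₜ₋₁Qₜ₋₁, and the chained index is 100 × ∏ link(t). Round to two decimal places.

110.70

Link Year 0→Year 1:
ΣP(Year 1)Q(Year 0) = 17999.35×5 + 143.89×18 = 89996.75 + 2590.02 = 92586.77
ΣP(Year 0)Q(Year 0) = 19060.52×5 + 175.71×18 = 95302.6 + 3162.78 = 98465.38
link = 92586.77/98465.38 = 0.940298
Link Year 1→Year 2:
ΣP(Year 2)Q(Year 1) = 21156.10×4 + 178.21×16 = 84624.4 + 2851.36 = 87475.76
ΣP(Year 1)Q(Year 1) = 17999.35×4 + 143.89×16 = 71997.4 + 2302.24 = 74299.64
link = 87475.76/74299.64 = 1.177338
Chained index = 100 × 0.940298 × 1.177338 = 110.7048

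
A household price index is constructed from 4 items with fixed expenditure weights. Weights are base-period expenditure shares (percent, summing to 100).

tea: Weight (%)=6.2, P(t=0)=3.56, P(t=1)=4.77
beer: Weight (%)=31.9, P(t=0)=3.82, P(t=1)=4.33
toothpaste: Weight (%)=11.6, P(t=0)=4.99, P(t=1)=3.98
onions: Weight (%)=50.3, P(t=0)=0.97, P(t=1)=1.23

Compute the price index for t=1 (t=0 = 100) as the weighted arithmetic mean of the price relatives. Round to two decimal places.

tea: 6.2 × (4.77/3.56) = 6.2 × 1.339888 = 8.3073
beer: 31.9 × (4.33/3.82) = 31.9 × 1.133508 = 36.1589
toothpaste: 11.6 × (3.98/4.99) = 11.6 × 0.797595 = 9.2521
onions: 50.3 × (1.23/0.97) = 50.3 × 1.268041 = 63.7825
Index = Σ wᵢ·(p₁ᵢ/p₀ᵢ) = 8.3073 + 36.1589 + 9.2521 + 63.7825 = 117.5008

117.50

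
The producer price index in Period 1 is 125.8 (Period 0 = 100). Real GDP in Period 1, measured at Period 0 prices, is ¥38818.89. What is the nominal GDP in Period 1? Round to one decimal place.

Nominal = Real × (Index/100) = 38818.89 × (125.8/100)
        = 38818.89 × 1.258 = 48834.1636

48834.2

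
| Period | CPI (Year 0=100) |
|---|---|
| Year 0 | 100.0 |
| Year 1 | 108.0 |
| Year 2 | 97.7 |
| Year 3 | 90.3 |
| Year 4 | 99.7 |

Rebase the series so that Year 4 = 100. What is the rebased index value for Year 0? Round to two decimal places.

Rebased(Year 0) = 100.0 / 99.7 × 100 = 100.3009

100.30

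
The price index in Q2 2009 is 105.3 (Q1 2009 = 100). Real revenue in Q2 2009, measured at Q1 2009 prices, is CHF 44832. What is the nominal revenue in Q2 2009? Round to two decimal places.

Nominal = Real × (Index/100) = 44832 × (105.3/100)
        = 44832 × 1.053 = 47208.0960

47208.10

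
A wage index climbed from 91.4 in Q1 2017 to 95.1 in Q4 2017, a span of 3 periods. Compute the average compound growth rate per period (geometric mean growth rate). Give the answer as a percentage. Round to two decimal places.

1.33%

Growth factor = (95.1/91.4)^(1/3) = (1.040481)^(1/3) = 1.013316
Growth rate = 1.013316 − 1 = 0.013316 = 1.3316%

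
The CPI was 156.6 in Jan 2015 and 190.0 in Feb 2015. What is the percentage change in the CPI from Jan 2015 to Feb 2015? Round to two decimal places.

21.33%

Change = (190.0 − 156.6) / 156.6 × 100
       = 33.4 / 156.6 × 100 = 21.3282%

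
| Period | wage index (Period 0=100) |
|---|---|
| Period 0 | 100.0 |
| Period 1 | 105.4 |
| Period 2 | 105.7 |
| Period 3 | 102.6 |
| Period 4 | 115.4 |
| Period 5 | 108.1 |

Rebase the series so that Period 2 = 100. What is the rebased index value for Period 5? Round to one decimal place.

Rebased(Period 5) = 108.1 / 105.7 × 100 = 102.2706

102.3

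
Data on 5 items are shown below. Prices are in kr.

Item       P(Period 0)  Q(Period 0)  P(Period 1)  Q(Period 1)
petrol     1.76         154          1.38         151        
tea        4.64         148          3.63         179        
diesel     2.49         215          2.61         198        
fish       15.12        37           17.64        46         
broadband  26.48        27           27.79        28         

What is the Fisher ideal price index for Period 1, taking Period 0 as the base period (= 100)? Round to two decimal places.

98.01

Laspeyres component (base-period weights):
ΣP(Period 1)Q(Period 0) = 1.38×154 + 3.63×148 + 2.61×215 + 17.64×37 + 27.79×27 = 212.52 + 537.24 + 561.15 + 652.68 + 750.33 = 2713.92
ΣP(Period 0)Q(Period 0) = 1.76×154 + 4.64×148 + 2.49×215 + 15.12×37 + 26.48×27 = 271.04 + 686.72 + 535.35 + 559.44 + 714.96 = 2767.51
L = 2713.92 / 2767.51 × 100 = 98.0636
Paasche component (current-period weights):
ΣP(Period 1)Q(Period 1) = 1.38×151 + 3.63×179 + 2.61×198 + 17.64×46 + 27.79×28 = 208.38 + 649.77 + 516.78 + 811.44 + 778.12 = 2964.49
ΣP(Period 0)Q(Period 1) = 1.76×151 + 4.64×179 + 2.49×198 + 15.12×46 + 26.48×28 = 265.76 + 830.56 + 493.02 + 695.52 + 741.44 = 3026.3
P = 2964.49 / 3026.3 × 100 = 97.9576
Fisher = √(L × P) = √(98.0636 × 97.9576) = 98.0106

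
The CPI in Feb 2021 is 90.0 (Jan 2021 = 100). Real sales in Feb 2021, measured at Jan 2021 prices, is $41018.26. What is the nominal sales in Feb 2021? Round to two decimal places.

36916.43

Nominal = Real × (Index/100) = 41018.26 × (90.0/100)
        = 41018.26 × 0.900 = 36916.4340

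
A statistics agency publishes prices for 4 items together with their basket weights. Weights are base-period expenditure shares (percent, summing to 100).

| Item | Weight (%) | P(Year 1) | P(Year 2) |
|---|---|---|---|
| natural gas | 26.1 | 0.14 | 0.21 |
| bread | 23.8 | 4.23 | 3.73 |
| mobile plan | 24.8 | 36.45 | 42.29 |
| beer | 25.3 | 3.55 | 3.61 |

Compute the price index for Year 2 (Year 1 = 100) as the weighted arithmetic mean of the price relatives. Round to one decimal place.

natural gas: 26.1 × (0.21/0.14) = 26.1 × 1.500000 = 39.1500
bread: 23.8 × (3.73/4.23) = 23.8 × 0.881797 = 20.9868
mobile plan: 24.8 × (42.29/36.45) = 24.8 × 1.160219 = 28.7734
beer: 25.3 × (3.61/3.55) = 25.3 × 1.016901 = 25.7276
Index = Σ wᵢ·(p₁ᵢ/p₀ᵢ) = 39.1500 + 20.9868 + 28.7734 + 25.7276 = 114.6378

114.6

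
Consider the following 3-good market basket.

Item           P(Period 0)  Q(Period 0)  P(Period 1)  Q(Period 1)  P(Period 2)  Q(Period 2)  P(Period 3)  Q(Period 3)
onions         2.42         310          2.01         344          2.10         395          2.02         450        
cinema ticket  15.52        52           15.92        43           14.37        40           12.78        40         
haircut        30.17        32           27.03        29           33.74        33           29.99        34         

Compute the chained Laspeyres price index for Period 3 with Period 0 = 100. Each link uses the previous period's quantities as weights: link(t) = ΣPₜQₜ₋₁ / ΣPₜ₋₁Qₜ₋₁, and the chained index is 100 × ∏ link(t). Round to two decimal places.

89.99

Link Period 0→Period 1:
ΣP(Period 1)Q(Period 0) = 2.01×310 + 15.92×52 + 27.03×32 = 623.1 + 827.84 + 864.96 = 2315.9
ΣP(Period 0)Q(Period 0) = 2.42×310 + 15.52×52 + 30.17×32 = 750.2 + 807.04 + 965.44 = 2522.68
link = 2315.9/2522.68 = 0.918032
Link Period 1→Period 2:
ΣP(Period 2)Q(Period 1) = 2.10×344 + 14.37×43 + 33.74×29 = 722.4 + 617.91 + 978.46 = 2318.77
ΣP(Period 1)Q(Period 1) = 2.01×344 + 15.92×43 + 27.03×29 = 691.44 + 684.56 + 783.87 = 2159.87
link = 2318.77/2159.87 = 1.073569
Link Period 2→Period 3:
ΣP(Period 3)Q(Period 2) = 2.02×395 + 12.78×40 + 29.99×33 = 797.9 + 511.2 + 989.67 = 2298.77
ΣP(Period 2)Q(Period 2) = 2.10×395 + 14.37×40 + 33.74×33 = 829.5 + 574.8 + 1113.42 = 2517.72
link = 2298.77/2517.72 = 0.913036
Chained index = 100 × 0.918032 × 1.073569 × 0.913036 = 89.9862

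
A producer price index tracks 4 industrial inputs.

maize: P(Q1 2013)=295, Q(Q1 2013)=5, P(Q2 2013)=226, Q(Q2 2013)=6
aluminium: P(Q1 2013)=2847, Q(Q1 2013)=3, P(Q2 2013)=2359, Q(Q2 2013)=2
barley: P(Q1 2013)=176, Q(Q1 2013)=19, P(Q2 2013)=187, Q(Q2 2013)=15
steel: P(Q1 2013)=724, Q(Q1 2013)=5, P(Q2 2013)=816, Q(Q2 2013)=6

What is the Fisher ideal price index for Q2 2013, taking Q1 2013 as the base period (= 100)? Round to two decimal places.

Laspeyres component (base-period weights):
ΣP(Q2 2013)Q(Q1 2013) = 226×5 + 2359×3 + 187×19 + 816×5 = 1130 + 7077 + 3553 + 4080 = 15840
ΣP(Q1 2013)Q(Q1 2013) = 295×5 + 2847×3 + 176×19 + 724×5 = 1475 + 8541 + 3344 + 3620 = 16980
L = 15840 / 16980 × 100 = 93.2862
Paasche component (current-period weights):
ΣP(Q2 2013)Q(Q2 2013) = 226×6 + 2359×2 + 187×15 + 816×6 = 1356 + 4718 + 2805 + 4896 = 13775
ΣP(Q1 2013)Q(Q2 2013) = 295×6 + 2847×2 + 176×15 + 724×6 = 1770 + 5694 + 2640 + 4344 = 14448
P = 13775 / 14448 × 100 = 95.3419
Fisher = √(L × P) = √(93.2862 × 95.3419) = 94.3085

94.31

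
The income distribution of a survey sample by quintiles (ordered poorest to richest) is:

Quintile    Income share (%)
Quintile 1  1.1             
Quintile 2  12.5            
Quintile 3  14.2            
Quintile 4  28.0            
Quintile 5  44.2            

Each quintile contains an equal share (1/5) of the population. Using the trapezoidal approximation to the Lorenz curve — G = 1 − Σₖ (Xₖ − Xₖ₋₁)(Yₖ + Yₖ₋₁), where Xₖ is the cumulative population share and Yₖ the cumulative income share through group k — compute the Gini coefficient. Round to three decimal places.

Cumulative income shares Yₖ: 0.0110, 0.1360, 0.2780, 0.5580, 1.0000
Σ (Xₖ−Xₖ₋₁)(Yₖ+Yₖ₋₁) = (1/5)(0.0110+0.0000) + (1/5)(0.1360+0.0110) + (1/5)(0.2780+0.1360) + (1/5)(0.5580+0.2780) + (1/5)(1.0000+0.5580)
  = 0.0022 + 0.0294 + 0.0828 + 0.1672 + 0.3116 = 0.5932
G = 1 − 0.5932 = 0.4068

0.407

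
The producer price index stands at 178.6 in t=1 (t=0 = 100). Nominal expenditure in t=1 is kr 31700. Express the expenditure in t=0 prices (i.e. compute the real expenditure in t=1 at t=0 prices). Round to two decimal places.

17749.16

Real = Nominal ÷ (Index/100) = 31700 ÷ (178.6/100)
     = 31700 ÷ 1.786 = 17749.1601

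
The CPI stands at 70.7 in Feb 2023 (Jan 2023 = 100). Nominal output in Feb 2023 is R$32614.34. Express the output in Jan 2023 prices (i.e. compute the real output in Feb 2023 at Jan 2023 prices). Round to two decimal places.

Real = Nominal ÷ (Index/100) = 32614.34 ÷ (70.7/100)
     = 32614.34 ÷ 0.707 = 46130.6082

46130.61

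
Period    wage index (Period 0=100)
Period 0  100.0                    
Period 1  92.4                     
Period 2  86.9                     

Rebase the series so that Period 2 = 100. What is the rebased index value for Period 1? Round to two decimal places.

Rebased(Period 1) = 92.4 / 86.9 × 100 = 106.3291

106.33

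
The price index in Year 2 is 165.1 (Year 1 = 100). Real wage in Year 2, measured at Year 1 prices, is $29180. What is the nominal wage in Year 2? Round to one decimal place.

48176.2

Nominal = Real × (Index/100) = 29180 × (165.1/100)
        = 29180 × 1.651 = 48176.1800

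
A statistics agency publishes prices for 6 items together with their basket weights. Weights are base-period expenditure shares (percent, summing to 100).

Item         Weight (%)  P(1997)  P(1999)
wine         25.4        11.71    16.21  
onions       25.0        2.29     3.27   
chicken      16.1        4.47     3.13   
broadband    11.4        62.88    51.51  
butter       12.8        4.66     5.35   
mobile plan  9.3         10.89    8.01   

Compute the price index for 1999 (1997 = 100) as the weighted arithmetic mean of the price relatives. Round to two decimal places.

113.01

wine: 25.4 × (16.21/11.71) = 25.4 × 1.384287 = 35.1609
onions: 25.0 × (3.27/2.29) = 25.0 × 1.427948 = 35.6987
chicken: 16.1 × (3.13/4.47) = 16.1 × 0.700224 = 11.2736
broadband: 11.4 × (51.51/62.88) = 11.4 × 0.819179 = 9.3386
butter: 12.8 × (5.35/4.66) = 12.8 × 1.148069 = 14.6953
mobile plan: 9.3 × (8.01/10.89) = 9.3 × 0.735537 = 6.8405
Index = Σ wᵢ·(p₁ᵢ/p₀ᵢ) = 35.1609 + 35.6987 + 11.2736 + 9.3386 + 14.6953 + 6.8405 = 113.0076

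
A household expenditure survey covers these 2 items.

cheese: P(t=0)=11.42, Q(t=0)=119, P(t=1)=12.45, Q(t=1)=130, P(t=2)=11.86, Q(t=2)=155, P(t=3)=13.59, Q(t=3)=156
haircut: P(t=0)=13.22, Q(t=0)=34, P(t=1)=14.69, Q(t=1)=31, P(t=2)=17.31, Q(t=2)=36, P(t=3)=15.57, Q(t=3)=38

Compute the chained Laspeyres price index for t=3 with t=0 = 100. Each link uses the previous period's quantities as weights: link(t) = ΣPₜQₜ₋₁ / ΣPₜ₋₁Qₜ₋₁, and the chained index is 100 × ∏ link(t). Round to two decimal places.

Link t=0→t=1:
ΣP(t=1)Q(t=0) = 12.45×119 + 14.69×34 = 1481.55 + 499.46 = 1981.01
ΣP(t=0)Q(t=0) = 11.42×119 + 13.22×34 = 1358.98 + 449.48 = 1808.46
link = 1981.01/1808.46 = 1.095413
Link t=1→t=2:
ΣP(t=2)Q(t=1) = 11.86×130 + 17.31×31 = 1541.8 + 536.61 = 2078.41
ΣP(t=1)Q(t=1) = 12.45×130 + 14.69×31 = 1618.5 + 455.39 = 2073.89
link = 2078.41/2073.89 = 1.002179
Link t=2→t=3:
ΣP(t=3)Q(t=2) = 13.59×155 + 15.57×36 = 2106.45 + 560.52 = 2666.97
ΣP(t=2)Q(t=2) = 11.86×155 + 17.31×36 = 1838.3 + 623.16 = 2461.46
link = 2666.97/2461.46 = 1.083491
Chained index = 100 × 1.095413 × 1.002179 × 1.083491 = 118.9457

118.95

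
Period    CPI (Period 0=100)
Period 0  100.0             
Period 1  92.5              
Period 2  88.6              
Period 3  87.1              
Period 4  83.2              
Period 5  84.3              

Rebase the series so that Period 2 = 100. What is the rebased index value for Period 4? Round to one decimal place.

Rebased(Period 4) = 83.2 / 88.6 × 100 = 93.9052

93.9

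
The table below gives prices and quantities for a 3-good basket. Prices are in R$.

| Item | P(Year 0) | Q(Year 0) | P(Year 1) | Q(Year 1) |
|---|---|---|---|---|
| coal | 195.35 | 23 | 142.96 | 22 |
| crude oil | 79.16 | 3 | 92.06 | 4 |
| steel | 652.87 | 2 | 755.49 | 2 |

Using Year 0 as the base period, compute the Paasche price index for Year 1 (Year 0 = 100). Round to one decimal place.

Paasche price index uses current-period quantities as weights.
ΣP(Year 1)·Q(Year 1) = 142.96×22 + 92.06×4 + 755.49×2 = 3145.12 + 368.24 + 1510.98 = 5024.34
ΣP(Year 0)·Q(Year 1) = 195.35×22 + 79.16×4 + 652.87×2 = 4297.7 + 316.64 + 1305.74 = 5920.08
Index = 5024.34 / 5920.08 × 100 = 84.8695

84.9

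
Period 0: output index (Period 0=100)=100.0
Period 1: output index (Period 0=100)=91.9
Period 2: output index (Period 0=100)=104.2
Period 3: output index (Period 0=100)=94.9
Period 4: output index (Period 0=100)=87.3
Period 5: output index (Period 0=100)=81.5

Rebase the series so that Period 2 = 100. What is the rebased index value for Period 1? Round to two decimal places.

88.20

Rebased(Period 1) = 91.9 / 104.2 × 100 = 88.1958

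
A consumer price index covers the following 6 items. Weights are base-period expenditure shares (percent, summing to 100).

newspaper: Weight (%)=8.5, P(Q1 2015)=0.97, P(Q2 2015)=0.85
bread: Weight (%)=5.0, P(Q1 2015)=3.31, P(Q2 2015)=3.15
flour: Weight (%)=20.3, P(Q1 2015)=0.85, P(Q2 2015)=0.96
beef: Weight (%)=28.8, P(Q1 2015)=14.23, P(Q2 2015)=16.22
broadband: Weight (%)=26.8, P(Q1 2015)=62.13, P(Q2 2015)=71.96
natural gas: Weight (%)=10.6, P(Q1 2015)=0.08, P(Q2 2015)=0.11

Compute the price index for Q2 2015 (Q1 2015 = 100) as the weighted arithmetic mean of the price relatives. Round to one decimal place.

113.6

newspaper: 8.5 × (0.85/0.97) = 8.5 × 0.876289 = 7.4485
bread: 5.0 × (3.15/3.31) = 5.0 × 0.951662 = 4.7583
flour: 20.3 × (0.96/0.85) = 20.3 × 1.129412 = 22.9271
beef: 28.8 × (16.22/14.23) = 28.8 × 1.139845 = 32.8275
broadband: 26.8 × (71.96/62.13) = 26.8 × 1.158217 = 31.0402
natural gas: 10.6 × (0.11/0.08) = 10.6 × 1.375000 = 14.5750
Index = Σ wᵢ·(p₁ᵢ/p₀ᵢ) = 7.4485 + 4.7583 + 22.9271 + 32.8275 + 31.0402 + 14.5750 = 113.5766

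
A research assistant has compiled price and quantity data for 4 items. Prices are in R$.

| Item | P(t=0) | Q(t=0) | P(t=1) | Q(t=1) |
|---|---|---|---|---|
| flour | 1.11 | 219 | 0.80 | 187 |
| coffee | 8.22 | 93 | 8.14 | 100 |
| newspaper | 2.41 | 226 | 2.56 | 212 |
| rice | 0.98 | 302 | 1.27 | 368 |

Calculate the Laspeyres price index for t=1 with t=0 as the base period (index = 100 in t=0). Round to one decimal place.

102.5

Laspeyres price index uses base-period quantities as weights.
ΣP(t=1)·Q(t=0) = 0.80×219 + 8.14×93 + 2.56×226 + 1.27×302 = 175.2 + 757.02 + 578.56 + 383.54 = 1894.32
ΣP(t=0)·Q(t=0) = 1.11×219 + 8.22×93 + 2.41×226 + 0.98×302 = 243.09 + 764.46 + 544.66 + 295.96 = 1848.17
Index = 1894.32 / 1848.17 × 100 = 102.4971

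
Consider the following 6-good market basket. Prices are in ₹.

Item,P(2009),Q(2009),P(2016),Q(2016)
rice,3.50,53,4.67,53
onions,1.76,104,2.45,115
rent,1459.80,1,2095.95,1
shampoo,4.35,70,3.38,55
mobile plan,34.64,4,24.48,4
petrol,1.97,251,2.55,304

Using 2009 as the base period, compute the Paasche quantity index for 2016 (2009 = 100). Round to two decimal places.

103.12

Paasche quantity index uses current-period prices as weights.
ΣP(2016)·Q(2016) = 4.67×53 + 2.45×115 + 2095.95×1 + 3.38×55 + 24.48×4 + 2.55×304 = 247.51 + 281.75 + 2095.95 + 185.9 + 97.92 + 775.2 = 3684.23
ΣP(2016)·Q(2009) = 4.67×53 + 2.45×104 + 2095.95×1 + 3.38×70 + 24.48×4 + 2.55×251 = 247.51 + 254.8 + 2095.95 + 236.6 + 97.92 + 640.05 = 3572.83
Index = 3684.23 / 3572.83 × 100 = 103.1180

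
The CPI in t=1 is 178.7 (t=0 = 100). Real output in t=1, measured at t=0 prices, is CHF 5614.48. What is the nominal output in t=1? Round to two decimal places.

10033.08

Nominal = Real × (Index/100) = 5614.48 × (178.7/100)
        = 5614.48 × 1.787 = 10033.0758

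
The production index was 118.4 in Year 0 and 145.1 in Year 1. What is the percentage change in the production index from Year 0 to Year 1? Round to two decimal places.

Change = (145.1 − 118.4) / 118.4 × 100
       = 26.7 / 118.4 × 100 = 22.5507%

22.55%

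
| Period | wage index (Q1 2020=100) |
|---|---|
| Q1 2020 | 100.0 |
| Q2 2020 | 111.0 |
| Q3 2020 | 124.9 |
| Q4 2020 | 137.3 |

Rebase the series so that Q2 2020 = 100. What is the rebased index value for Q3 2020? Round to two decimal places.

112.52

Rebased(Q3 2020) = 124.9 / 111.0 × 100 = 112.5225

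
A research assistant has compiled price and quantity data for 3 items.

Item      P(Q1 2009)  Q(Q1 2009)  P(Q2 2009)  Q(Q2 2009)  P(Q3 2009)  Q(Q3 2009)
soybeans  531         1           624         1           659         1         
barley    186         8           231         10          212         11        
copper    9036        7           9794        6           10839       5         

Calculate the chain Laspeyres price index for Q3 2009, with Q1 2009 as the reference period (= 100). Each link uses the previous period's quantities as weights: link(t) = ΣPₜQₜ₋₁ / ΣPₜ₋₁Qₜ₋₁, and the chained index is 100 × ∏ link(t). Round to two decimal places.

119.61

Link Q1 2009→Q2 2009:
ΣP(Q2 2009)Q(Q1 2009) = 624×1 + 231×8 + 9794×7 = 624 + 1848 + 68558 = 71030
ΣP(Q1 2009)Q(Q1 2009) = 531×1 + 186×8 + 9036×7 = 531 + 1488 + 63252 = 65271
link = 71030/65271 = 1.088232
Link Q2 2009→Q3 2009:
ΣP(Q3 2009)Q(Q2 2009) = 659×1 + 212×10 + 10839×6 = 659 + 2120 + 65034 = 67813
ΣP(Q2 2009)Q(Q2 2009) = 624×1 + 231×10 + 9794×6 = 624 + 2310 + 58764 = 61698
link = 67813/61698 = 1.099112
Chained index = 100 × 1.088232 × 1.099112 = 119.6089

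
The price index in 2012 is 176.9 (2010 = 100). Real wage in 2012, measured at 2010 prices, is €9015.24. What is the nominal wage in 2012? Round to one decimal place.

15948.0

Nominal = Real × (Index/100) = 9015.24 × (176.9/100)
        = 9015.24 × 1.769 = 15947.9596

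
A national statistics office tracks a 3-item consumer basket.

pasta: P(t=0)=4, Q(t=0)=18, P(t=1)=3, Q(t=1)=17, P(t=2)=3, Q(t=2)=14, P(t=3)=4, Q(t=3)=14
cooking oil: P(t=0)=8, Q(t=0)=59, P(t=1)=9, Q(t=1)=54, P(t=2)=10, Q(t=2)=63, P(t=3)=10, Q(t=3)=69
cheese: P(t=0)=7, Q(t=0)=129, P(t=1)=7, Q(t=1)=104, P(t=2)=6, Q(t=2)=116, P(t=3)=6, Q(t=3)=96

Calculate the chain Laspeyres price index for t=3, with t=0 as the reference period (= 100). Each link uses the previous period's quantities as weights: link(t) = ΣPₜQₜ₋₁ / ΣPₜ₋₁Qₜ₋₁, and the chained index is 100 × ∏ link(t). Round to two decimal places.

99.78

Link t=0→t=1:
ΣP(t=1)Q(t=0) = 3×18 + 9×59 + 7×129 = 54 + 531 + 903 = 1488
ΣP(t=0)Q(t=0) = 4×18 + 8×59 + 7×129 = 72 + 472 + 903 = 1447
link = 1488/1447 = 1.028334
Link t=1→t=2:
ΣP(t=2)Q(t=1) = 3×17 + 10×54 + 6×104 = 51 + 540 + 624 = 1215
ΣP(t=1)Q(t=1) = 3×17 + 9×54 + 7×104 = 51 + 486 + 728 = 1265
link = 1215/1265 = 0.960474
Link t=2→t=3:
ΣP(t=3)Q(t=2) = 4×14 + 10×63 + 6×116 = 56 + 630 + 696 = 1382
ΣP(t=2)Q(t=2) = 3×14 + 10×63 + 6×116 = 42 + 630 + 696 = 1368
link = 1382/1368 = 1.010234
Chained index = 100 × 1.028334 × 0.960474 × 1.010234 = 99.7797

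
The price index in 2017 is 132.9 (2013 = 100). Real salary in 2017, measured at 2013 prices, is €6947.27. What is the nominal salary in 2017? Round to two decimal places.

Nominal = Real × (Index/100) = 6947.27 × (132.9/100)
        = 6947.27 × 1.329 = 9232.9218

9232.92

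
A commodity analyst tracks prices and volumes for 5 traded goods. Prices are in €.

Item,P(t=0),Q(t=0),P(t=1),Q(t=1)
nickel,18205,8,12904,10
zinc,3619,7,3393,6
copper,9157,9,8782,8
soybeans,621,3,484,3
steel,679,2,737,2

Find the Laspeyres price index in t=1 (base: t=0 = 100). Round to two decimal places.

Laspeyres price index uses base-period quantities as weights.
ΣP(t=1)·Q(t=0) = 12904×8 + 3393×7 + 8782×9 + 484×3 + 737×2 = 103232 + 23751 + 79038 + 1452 + 1474 = 208947
ΣP(t=0)·Q(t=0) = 18205×8 + 3619×7 + 9157×9 + 621×3 + 679×2 = 145640 + 25333 + 82413 + 1863 + 1358 = 256607
Index = 208947 / 256607 × 100 = 81.4269

81.43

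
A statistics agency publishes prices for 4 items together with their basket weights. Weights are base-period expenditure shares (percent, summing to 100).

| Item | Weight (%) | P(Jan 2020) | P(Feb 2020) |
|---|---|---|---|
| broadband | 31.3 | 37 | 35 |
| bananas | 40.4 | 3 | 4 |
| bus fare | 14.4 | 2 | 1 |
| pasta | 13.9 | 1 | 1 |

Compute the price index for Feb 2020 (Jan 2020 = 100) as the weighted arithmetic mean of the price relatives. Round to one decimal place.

104.6

broadband: 31.3 × (35/37) = 31.3 × 0.945946 = 29.6081
bananas: 40.4 × (4/3) = 40.4 × 1.333333 = 53.8667
bus fare: 14.4 × (1/2) = 14.4 × 0.500000 = 7.2000
pasta: 13.9 × (1/1) = 13.9 × 1.000000 = 13.9000
Index = Σ wᵢ·(p₁ᵢ/p₀ᵢ) = 29.6081 + 53.8667 + 7.2000 + 13.9000 = 104.5748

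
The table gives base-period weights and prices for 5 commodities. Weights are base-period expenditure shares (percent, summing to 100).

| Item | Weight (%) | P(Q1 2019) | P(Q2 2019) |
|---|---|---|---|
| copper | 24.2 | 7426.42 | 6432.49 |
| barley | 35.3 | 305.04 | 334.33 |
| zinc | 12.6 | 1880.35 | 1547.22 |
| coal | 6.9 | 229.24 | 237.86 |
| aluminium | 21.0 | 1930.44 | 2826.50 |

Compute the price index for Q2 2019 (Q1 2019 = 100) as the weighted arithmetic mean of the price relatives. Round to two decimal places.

copper: 24.2 × (6432.49/7426.42) = 24.2 × 0.866163 = 20.9611
barley: 35.3 × (334.33/305.04) = 35.3 × 1.096020 = 38.6895
zinc: 12.6 × (1547.22/1880.35) = 12.6 × 0.822836 = 10.3677
coal: 6.9 × (237.86/229.24) = 6.9 × 1.037603 = 7.1595
aluminium: 21.0 × (2826.50/1930.44) = 21.0 × 1.464174 = 30.7477
Index = Σ wᵢ·(p₁ᵢ/p₀ᵢ) = 20.9611 + 38.6895 + 10.3677 + 7.1595 + 30.7477 = 107.9255

107.93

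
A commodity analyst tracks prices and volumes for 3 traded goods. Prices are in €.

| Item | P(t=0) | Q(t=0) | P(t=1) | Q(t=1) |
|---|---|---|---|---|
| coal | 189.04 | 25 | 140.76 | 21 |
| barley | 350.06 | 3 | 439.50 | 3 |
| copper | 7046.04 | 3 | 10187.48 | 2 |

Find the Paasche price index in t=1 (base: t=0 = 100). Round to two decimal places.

128.97

Paasche price index uses current-period quantities as weights.
ΣP(t=1)·Q(t=1) = 140.76×21 + 439.50×3 + 10187.48×2 = 2955.96 + 1318.5 + 20374.96 = 24649.42
ΣP(t=0)·Q(t=1) = 189.04×21 + 350.06×3 + 7046.04×2 = 3969.84 + 1050.18 + 14092.08 = 19112.1
Index = 24649.42 / 19112.1 × 100 = 128.9728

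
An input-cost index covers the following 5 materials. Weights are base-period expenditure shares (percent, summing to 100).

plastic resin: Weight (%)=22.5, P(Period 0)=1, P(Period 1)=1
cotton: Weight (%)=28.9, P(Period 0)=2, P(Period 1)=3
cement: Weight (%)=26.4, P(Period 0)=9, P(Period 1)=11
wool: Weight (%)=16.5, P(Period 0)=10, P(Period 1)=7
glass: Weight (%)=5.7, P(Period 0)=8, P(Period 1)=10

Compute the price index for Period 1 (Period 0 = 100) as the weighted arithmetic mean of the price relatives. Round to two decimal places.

116.79

plastic resin: 22.5 × (1/1) = 22.5 × 1.000000 = 22.5000
cotton: 28.9 × (3/2) = 28.9 × 1.500000 = 43.3500
cement: 26.4 × (11/9) = 26.4 × 1.222222 = 32.2667
wool: 16.5 × (7/10) = 16.5 × 0.700000 = 11.5500
glass: 5.7 × (10/8) = 5.7 × 1.250000 = 7.1250
Index = Σ wᵢ·(p₁ᵢ/p₀ᵢ) = 22.5000 + 43.3500 + 32.2667 + 11.5500 + 7.1250 = 116.7917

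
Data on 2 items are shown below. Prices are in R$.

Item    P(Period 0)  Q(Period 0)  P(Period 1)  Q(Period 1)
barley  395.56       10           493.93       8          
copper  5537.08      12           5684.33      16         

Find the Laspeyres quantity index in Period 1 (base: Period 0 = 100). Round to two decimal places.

Laspeyres quantity index uses base-period prices as weights.
ΣP(Period 0)·Q(Period 1) = 395.56×8 + 5537.08×16 = 3164.48 + 88593.28 = 91757.76
ΣP(Period 0)·Q(Period 0) = 395.56×10 + 5537.08×12 = 3955.6 + 66444.96 = 70400.56
Index = 91757.76 / 70400.56 × 100 = 130.3367

130.34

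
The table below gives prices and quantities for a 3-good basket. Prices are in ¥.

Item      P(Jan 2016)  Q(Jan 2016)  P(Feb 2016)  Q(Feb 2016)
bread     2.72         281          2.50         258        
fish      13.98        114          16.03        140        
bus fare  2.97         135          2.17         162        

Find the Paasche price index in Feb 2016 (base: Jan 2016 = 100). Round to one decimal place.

103.2

Paasche price index uses current-period quantities as weights.
ΣP(Feb 2016)·Q(Feb 2016) = 2.50×258 + 16.03×140 + 2.17×162 = 645 + 2244.2 + 351.54 = 3240.74
ΣP(Jan 2016)·Q(Feb 2016) = 2.72×258 + 13.98×140 + 2.97×162 = 701.76 + 1957.2 + 481.14 = 3140.1
Index = 3240.74 / 3140.1 × 100 = 103.2050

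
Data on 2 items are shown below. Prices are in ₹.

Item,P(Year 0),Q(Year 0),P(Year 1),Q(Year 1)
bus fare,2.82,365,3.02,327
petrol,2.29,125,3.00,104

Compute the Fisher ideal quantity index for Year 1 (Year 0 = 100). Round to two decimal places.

Laspeyres component (base-period weights):
ΣP(Year 0)Q(Year 1) = 2.82×327 + 2.29×104 = 922.14 + 238.16 = 1160.3
ΣP(Year 0)Q(Year 0) = 2.82×365 + 2.29×125 = 1029.3 + 286.25 = 1315.55
L = 1160.3 / 1315.55 × 100 = 88.1989
Paasche component (current-period weights):
ΣP(Year 1)Q(Year 1) = 3.02×327 + 3.00×104 = 987.54 + 312 = 1299.54
ΣP(Year 1)Q(Year 0) = 3.02×365 + 3.00×125 = 1102.3 + 375 = 1477.3
P = 1299.54 / 1477.3 × 100 = 87.9672
Fisher = √(L × P) = √(88.1989 × 87.9672) = 88.0830

88.08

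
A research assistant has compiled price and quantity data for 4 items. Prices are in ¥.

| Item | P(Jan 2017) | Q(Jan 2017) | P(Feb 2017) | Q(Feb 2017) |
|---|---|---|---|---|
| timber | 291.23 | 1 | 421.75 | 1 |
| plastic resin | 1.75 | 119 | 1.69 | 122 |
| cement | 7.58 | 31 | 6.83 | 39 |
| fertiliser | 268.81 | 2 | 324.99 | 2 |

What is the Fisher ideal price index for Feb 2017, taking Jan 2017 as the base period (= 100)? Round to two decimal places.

116.06

Laspeyres component (base-period weights):
ΣP(Feb 2017)Q(Jan 2017) = 421.75×1 + 1.69×119 + 6.83×31 + 324.99×2 = 421.75 + 201.11 + 211.73 + 649.98 = 1484.57
ΣP(Jan 2017)Q(Jan 2017) = 291.23×1 + 1.75×119 + 7.58×31 + 268.81×2 = 291.23 + 208.25 + 234.98 + 537.62 = 1272.08
L = 1484.57 / 1272.08 × 100 = 116.7041
Paasche component (current-period weights):
ΣP(Feb 2017)Q(Feb 2017) = 421.75×1 + 1.69×122 + 6.83×39 + 324.99×2 = 421.75 + 206.18 + 266.37 + 649.98 = 1544.28
ΣP(Jan 2017)Q(Feb 2017) = 291.23×1 + 1.75×122 + 7.58×39 + 268.81×2 = 291.23 + 213.5 + 295.62 + 537.62 = 1337.97
P = 1544.28 / 1337.97 × 100 = 115.4196
Fisher = √(L × P) = √(116.7041 × 115.4196) = 116.0601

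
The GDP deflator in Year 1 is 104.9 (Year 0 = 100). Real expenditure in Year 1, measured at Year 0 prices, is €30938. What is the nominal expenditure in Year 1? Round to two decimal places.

Nominal = Real × (Index/100) = 30938 × (104.9/100)
        = 30938 × 1.049 = 32453.9620

32453.96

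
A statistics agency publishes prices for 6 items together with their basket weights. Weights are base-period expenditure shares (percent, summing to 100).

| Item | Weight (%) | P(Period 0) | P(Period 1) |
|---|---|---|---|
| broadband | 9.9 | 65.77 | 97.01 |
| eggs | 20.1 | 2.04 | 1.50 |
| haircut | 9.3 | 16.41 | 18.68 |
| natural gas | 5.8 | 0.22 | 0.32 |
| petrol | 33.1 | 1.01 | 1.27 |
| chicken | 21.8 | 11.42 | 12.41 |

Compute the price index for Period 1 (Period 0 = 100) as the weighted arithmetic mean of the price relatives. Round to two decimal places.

113.72

broadband: 9.9 × (97.01/65.77) = 9.9 × 1.474989 = 14.6024
eggs: 20.1 × (1.50/2.04) = 20.1 × 0.735294 = 14.7794
haircut: 9.3 × (18.68/16.41) = 9.3 × 1.138330 = 10.5865
natural gas: 5.8 × (0.32/0.22) = 5.8 × 1.454545 = 8.4364
petrol: 33.1 × (1.27/1.01) = 33.1 × 1.257426 = 41.6208
chicken: 21.8 × (12.41/11.42) = 21.8 × 1.086690 = 23.6898
Index = Σ wᵢ·(p₁ᵢ/p₀ᵢ) = 14.6024 + 14.7794 + 10.5865 + 8.4364 + 41.6208 + 23.6898 = 113.7153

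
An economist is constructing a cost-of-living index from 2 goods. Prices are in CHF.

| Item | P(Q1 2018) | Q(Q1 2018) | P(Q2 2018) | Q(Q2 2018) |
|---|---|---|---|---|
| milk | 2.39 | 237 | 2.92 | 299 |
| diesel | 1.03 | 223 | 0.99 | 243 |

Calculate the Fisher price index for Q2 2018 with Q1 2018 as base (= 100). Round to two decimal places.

Laspeyres component (base-period weights):
ΣP(Q2 2018)Q(Q1 2018) = 2.92×237 + 0.99×223 = 692.04 + 220.77 = 912.81
ΣP(Q1 2018)Q(Q1 2018) = 2.39×237 + 1.03×223 = 566.43 + 229.69 = 796.12
L = 912.81 / 796.12 × 100 = 114.6573
Paasche component (current-period weights):
ΣP(Q2 2018)Q(Q2 2018) = 2.92×299 + 0.99×243 = 873.08 + 240.57 = 1113.65
ΣP(Q1 2018)Q(Q2 2018) = 2.39×299 + 1.03×243 = 714.61 + 250.29 = 964.9
P = 1113.65 / 964.9 × 100 = 115.4161
Fisher = √(L × P) = √(114.6573 × 115.4161) = 115.0361

115.04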